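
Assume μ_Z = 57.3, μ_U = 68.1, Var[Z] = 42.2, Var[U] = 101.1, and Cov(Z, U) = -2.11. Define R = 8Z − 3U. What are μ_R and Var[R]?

μ_R = 254.1, Var[R] = 3711.98

μ_R = 8·μ_Z + (-3)·μ_U = 8·57.3 + (-3)·68.1 = 254.1.
Var[R] = a²·Var[Z] + b²·Var[U] + 2ab·Cov(Z, U) with a = 8, b = -3.
= 8²·42.2 + (-3)²·101.1 + 2·8·(-3)·(-2.11)
= 2700.8 + 909.9 + 101.28 = 3711.98.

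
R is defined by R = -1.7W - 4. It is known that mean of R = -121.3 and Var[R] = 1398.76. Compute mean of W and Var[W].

From R = -1.7W - 4: mean of R = a·mean of W + b, so mean of W = (mean of R − b)/a = (-121.3 − (-4))/(-1.7) = 69.
Var[R] = a²·Var[W], so Var[W] = 1398.76/(-1.7)² = 484.

mean of W = 69, Var[W] = 484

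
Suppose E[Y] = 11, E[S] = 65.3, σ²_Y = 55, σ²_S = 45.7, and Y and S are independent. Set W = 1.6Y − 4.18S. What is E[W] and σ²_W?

E[W] = 1.6·E[Y] + (-4.18)·E[S] = 1.6·11 + (-4.18)·65.3 = -255.354.
σ²_W = a²·σ²_Y + b²·σ²_S + 2ab·Cov(Y, S) with a = 1.6, b = -4.18.
Independence gives Cov(Y, S) = 0.
= 1.6²·55 + (-4.18)²·45.7 + 2·1.6·(-4.18)·0
= 140.8 + 798.48868 + 0 = 939.28868.

E[W] = -255.354, σ²_W = 939.28868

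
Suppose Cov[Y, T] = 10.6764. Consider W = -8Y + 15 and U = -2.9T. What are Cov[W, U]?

Cov[W, U] = 247.69248

Cov[W, U] = a·c·Cov[Y, T] = (-8)·(-2.9)·10.6764 = 247.69248. Additive constants drop out.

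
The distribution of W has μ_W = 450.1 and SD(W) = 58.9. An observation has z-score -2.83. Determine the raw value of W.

W = μ_W + z·SD(W) = 450.1 + (-2.83)·58.9 = 283.413.

W = 283.413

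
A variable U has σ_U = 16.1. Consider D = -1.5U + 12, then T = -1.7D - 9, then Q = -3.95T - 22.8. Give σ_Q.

σ_Q = 162.16725

σ_D = |-1.5|·16.1 = 24.15.
σ_T = |-1.7|·24.15 = 41.055.
σ_Q = |-3.95|·41.055 = 162.16725.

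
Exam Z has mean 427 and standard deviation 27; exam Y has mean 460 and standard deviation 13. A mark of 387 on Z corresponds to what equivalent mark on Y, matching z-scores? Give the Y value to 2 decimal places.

z = (387 − 427)/27 ≈ -1.4815.
Y = 460 + z·13 = 460 + (387 − 427)·13/27 ≈ 440.74.

Y = 440.74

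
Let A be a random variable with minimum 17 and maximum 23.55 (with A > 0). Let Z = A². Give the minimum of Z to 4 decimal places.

min(Z) = 289

A² is increasing on this domain, so min(Z) comes from min(A) = 17: min(Z) = square(17) = 289.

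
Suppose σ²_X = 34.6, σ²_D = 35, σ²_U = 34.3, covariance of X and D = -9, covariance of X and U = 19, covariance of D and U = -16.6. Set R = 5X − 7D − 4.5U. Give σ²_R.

σ²_R = a²·σ²_X + b²·σ²_D + c²·σ²_U + 2ab·covariance of X and D + 2ac·covariance of X and U + 2bc·covariance of D and U, with a = 5, b = -7, c = -4.5.
= 865 + 1715 + 694.575 + 630 + (-855) + (-1045.8)
= 2003.775.

σ²_R = 2003.775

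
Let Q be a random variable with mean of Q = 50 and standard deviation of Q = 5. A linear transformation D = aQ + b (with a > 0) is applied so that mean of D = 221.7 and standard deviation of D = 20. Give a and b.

a = 4, b = 21.7

standard deviation of D = a·standard deviation of Q (a > 0), so a = 20/5 = 4.
mean of D = a·mean of Q + b, so b = 221.7 − 4·50 = 21.7.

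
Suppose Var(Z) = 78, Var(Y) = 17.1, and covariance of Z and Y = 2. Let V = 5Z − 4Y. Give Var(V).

Var(V) = 2143.6

Var(V) = a²·Var(Z) + b²·Var(Y) + 2ab·covariance of Z and Y with a = 5, b = -4.
= 5²·78 + (-4)²·17.1 + 2·5·(-4)·2
= 1950 + 273.6 + (-80) = 2143.6.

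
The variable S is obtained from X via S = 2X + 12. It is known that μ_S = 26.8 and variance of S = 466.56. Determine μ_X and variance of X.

μ_X = 7.4, variance of X = 116.64

From S = 2X + 12: μ_S = a·μ_X + b, so μ_X = (μ_S − b)/a = (26.8 − 12)/2 = 7.4.
variance of S = a²·variance of X, so variance of X = 466.56/2² = 116.64.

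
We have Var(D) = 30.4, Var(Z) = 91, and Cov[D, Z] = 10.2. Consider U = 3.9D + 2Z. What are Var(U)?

Var(U) = a²·Var(D) + b²·Var(Z) + 2ab·Cov[D, Z] with a = 3.9, b = 2.
= 3.9²·30.4 + 2²·91 + 2·3.9·2·10.2
= 462.384 + 364 + 159.12 = 985.504.

Var(U) = 985.504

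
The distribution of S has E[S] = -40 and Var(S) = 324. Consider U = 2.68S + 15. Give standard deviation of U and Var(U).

U = 2.68S + 15 is linear with a = 2.68, b = 15.
standard deviation of S = √324 = 18.
standard deviation of U = |a|·standard deviation of S = |2.68|·18 = 48.24.
Var(U) = a²·Var(S) = 2.68²·324 = 2327.0976 (the additive constant 15 does not affect variance).

standard deviation of U = 48.24, Var(U) = 2327.0976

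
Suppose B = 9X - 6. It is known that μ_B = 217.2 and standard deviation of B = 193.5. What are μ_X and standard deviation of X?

From B = 9X - 6: μ_B = a·μ_X + b, so μ_X = (μ_B − b)/a = (217.2 − (-6))/9 = 24.8.
standard deviation of B = |a|·standard deviation of X, so standard deviation of X = 193.5/|9| = 21.5.

μ_X = 24.8, standard deviation of X = 21.5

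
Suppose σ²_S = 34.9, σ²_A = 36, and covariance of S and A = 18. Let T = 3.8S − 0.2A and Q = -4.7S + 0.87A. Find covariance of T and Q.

By bilinearity, covariance of T and Q = ac·σ²_S + bd·σ²_A + (ad+bc)·covariance of S and A, with a=3.8, b=-0.2, c=-4.7, d=0.87.
ac·σ²_S = 3.8·(-4.7)·34.9 = -623.314
bd·σ²_A = (-0.2)·0.87·36 = -6.264
(ad+bc)·covariance of S and A = (4.246)·18 = 76.428
covariance of T and Q = -623.314 + (-6.264) + 76.428 = -553.15.

covariance of T and Q = -553.15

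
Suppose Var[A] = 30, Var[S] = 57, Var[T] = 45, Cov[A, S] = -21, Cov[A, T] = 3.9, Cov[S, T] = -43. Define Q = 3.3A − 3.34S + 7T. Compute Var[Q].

Var[Q] = 5821.3532

Var[Q] = a²·Var[A] + b²·Var[S] + c²·Var[T] + 2ab·Cov[A, S] + 2ac·Cov[A, T] + 2bc·Cov[S, T], with a = 3.3, b = -3.34, c = 7.
= 326.7 + 635.8692 + 2205 + 462.924 + 180.18 + 2010.68
= 5821.3532.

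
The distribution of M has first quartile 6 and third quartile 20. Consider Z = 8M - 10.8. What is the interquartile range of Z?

IQR(Z) = 112

IQR of M = Q3 − Q1 = 20 − 6 = 14.
Under Z = aM + b, IQR(Z) = |a|·IQR(M) = |8|·14 = 112 (shifts cancel; spread scales by |a|).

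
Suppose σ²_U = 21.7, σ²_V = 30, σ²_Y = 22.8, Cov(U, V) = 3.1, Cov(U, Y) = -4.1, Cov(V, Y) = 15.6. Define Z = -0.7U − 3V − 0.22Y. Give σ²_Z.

σ²_Z = 314.08572

σ²_Z = a²·σ²_U + b²·σ²_V + c²·σ²_Y + 2ab·Cov(U, V) + 2ac·Cov(U, Y) + 2bc·Cov(V, Y), with a = -0.7, b = -3, c = -0.22.
= 10.633 + 270 + 1.10352 + 13.02 + (-1.2628) + 20.592
= 314.08572.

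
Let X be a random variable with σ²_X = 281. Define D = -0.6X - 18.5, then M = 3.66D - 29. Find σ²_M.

σ²_M = 1355.098896

σ²_D = (-0.6)²·281 = 101.16.
σ²_M = 3.66²·101.16 = 1355.098896.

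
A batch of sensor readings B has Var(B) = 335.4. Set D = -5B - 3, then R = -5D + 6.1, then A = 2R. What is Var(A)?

Var(A) = 838500

Var(D) = (-5)²·335.4 = 8385.
Var(R) = (-5)²·8385 = 209625.
Var(A) = 2²·209625 = 838500.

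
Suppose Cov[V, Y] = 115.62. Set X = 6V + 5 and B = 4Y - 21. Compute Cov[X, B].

Cov[X, B] = 2774.88

Cov[X, B] = a·c·Cov[V, Y] = 6·4·115.62 = 2774.88. Additive constants drop out.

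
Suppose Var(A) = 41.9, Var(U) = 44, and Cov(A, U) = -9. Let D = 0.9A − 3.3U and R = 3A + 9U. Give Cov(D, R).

By bilinearity, Cov(D, R) = ac·Var(A) + bd·Var(U) + (ad+bc)·Cov(A, U), with a=0.9, b=-3.3, c=3, d=9.
ac·Var(A) = 0.9·3·41.9 = 113.13
bd·Var(U) = (-3.3)·9·44 = -1306.8
(ad+bc)·Cov(A, U) = (-1.8)·(-9) = 16.2
Cov(D, R) = 113.13 + (-1306.8) + 16.2 = -1177.47.

Cov(D, R) = -1177.47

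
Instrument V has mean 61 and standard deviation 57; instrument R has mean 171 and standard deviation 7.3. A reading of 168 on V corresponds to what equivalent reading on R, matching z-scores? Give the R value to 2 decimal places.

R = 184.70

z = (168 − 61)/57 ≈ 1.8772.
R = 171 + z·7.3 = 171 + (168 − 61)·7.3/57 ≈ 184.70.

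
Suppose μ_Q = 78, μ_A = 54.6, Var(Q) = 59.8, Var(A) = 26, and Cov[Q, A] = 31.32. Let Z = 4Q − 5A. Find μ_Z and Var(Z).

μ_Z = 4·μ_Q + (-5)·μ_A = 4·78 + (-5)·54.6 = 39.
Var(Z) = a²·Var(Q) + b²·Var(A) + 2ab·Cov[Q, A] with a = 4, b = -5.
= 4²·59.8 + (-5)²·26 + 2·4·(-5)·31.32
= 956.8 + 650 + (-1252.8) = 354.

μ_Z = 39, Var(Z) = 354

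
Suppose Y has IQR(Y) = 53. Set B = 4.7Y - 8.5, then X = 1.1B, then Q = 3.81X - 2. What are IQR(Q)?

IQR(Q) = 1043.9781

IQR(B) = |4.7|·53 = 249.1.
IQR(X) = |1.1|·249.1 = 274.01.
IQR(Q) = |3.81|·274.01 = 1043.9781.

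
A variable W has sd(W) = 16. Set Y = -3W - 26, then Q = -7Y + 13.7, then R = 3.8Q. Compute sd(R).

sd(R) = 1276.8

sd(Y) = |-3|·16 = 48.
sd(Q) = |-7|·48 = 336.
sd(R) = |3.8|·336 = 1276.8.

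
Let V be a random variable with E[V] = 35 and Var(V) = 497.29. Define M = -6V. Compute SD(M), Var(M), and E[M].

M = -6V is linear with a = -6, b = 0.
SD(V) = √497.29 = 22.3.
SD(M) = |a|·SD(V) = |-6|·22.3 = 133.8.
Var(M) = a²·Var(V) = (-6)²·497.29 = 17902.44.
E[M] = a·E[V] + b = (-6)·35 = -210.

SD(M) = 133.8, Var(M) = 17902.44, E[M] = -210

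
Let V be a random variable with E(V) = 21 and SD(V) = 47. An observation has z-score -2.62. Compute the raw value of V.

V = E(V) + z·SD(V) = 21 + (-2.62)·47 = -102.14.

V = -102.14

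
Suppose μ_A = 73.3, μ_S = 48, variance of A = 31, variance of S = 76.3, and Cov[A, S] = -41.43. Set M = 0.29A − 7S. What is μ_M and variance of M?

μ_M = 0.29·μ_A + (-7)·μ_S = 0.29·73.3 + (-7)·48 = -314.743.
variance of M = a²·variance of A + b²·variance of S + 2ab·Cov[A, S] with a = 0.29, b = -7.
= 0.29²·31 + (-7)²·76.3 + 2·0.29·(-7)·(-41.43)
= 2.6071 + 3738.7 + 168.2058 = 3909.5129.

μ_M = -314.743, variance of M = 3909.5129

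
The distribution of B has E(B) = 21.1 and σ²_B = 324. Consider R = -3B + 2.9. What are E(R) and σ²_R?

R = -3B + 2.9 is linear with a = -3, b = 2.9.
E(R) = a·E(B) + b = (-3)·21.1 + 2.9 = -60.4.
σ²_R = a²·σ²_B = (-3)²·324 = 2916 (the additive constant 2.9 does not affect variance).

E(R) = -60.4, σ²_R = 2916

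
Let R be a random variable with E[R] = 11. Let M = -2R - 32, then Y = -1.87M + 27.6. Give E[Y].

E[Y] = 128.58

E[M] = (-2)·11 + (-32) = -54.
E[Y] = (-1.87)·(-54) + 27.6 = 128.58.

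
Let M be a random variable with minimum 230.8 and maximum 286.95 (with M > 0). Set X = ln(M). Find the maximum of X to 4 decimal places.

ln(M) is increasing on this domain, so max(X) comes from max(M) = 286.95: max(X) = ln(286.95) ≈ 5.6593.

max(X) = 5.6593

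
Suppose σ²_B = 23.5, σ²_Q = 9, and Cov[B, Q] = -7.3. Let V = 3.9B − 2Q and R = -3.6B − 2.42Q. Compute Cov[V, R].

By bilinearity, Cov[V, R] = ac·σ²_B + bd·σ²_Q + (ad+bc)·Cov[B, Q], with a=3.9, b=-2, c=-3.6, d=-2.42.
ac·σ²_B = 3.9·(-3.6)·23.5 = -329.94
bd·σ²_Q = (-2)·(-2.42)·9 = 43.56
(ad+bc)·Cov[B, Q] = (-2.238)·(-7.3) = 16.3374
Cov[V, R] = -329.94 + 43.56 + 16.3374 = -270.0426.

Cov[V, R] = -270.0426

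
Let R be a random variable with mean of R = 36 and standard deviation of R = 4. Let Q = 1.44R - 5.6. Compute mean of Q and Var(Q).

Q = 1.44R - 5.6 is linear with a = 1.44, b = -5.6.
mean of Q = a·mean of R + b = 1.44·36 + (-5.6) = 46.24.
Var(R) = 4² = 16.
Var(Q) = a²·Var(R) = 1.44²·16 = 33.1776 (the additive constant -5.6 does not affect variance).

mean of Q = 46.24, Var(Q) = 33.1776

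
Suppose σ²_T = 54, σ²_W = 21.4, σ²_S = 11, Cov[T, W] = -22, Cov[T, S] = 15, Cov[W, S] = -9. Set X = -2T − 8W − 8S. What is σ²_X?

σ²_X = 913.6

σ²_X = a²·σ²_T + b²·σ²_W + c²·σ²_S + 2ab·Cov[T, W] + 2ac·Cov[T, S] + 2bc·Cov[W, S], with a = -2, b = -8, c = -8.
= 216 + 1369.6 + 704 + (-704) + 480 + (-1152)
= 913.6.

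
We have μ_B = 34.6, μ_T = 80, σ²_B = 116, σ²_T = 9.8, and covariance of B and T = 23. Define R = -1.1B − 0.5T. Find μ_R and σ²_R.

μ_R = -78.06, σ²_R = 168.11

μ_R = (-1.1)·μ_B + (-0.5)·μ_T = (-1.1)·34.6 + (-0.5)·80 = -78.06.
σ²_R = a²·σ²_B + b²·σ²_T + 2ab·covariance of B and T with a = -1.1, b = -0.5.
= (-1.1)²·116 + (-0.5)²·9.8 + 2·(-1.1)·(-0.5)·23
= 140.36 + 2.45 + 25.3 = 168.11.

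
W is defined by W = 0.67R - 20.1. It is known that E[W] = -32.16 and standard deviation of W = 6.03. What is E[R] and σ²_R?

From W = 0.67R - 20.1: E[W] = a·E[R] + b, so E[R] = (E[W] − b)/a = (-32.16 − (-20.1))/0.67 = -18.
σ²_W = 6.03² = 36.3609.
σ²_W = a²·σ²_R, so σ²_R = 36.3609/0.67² = 81.

E[R] = -18, σ²_R = 81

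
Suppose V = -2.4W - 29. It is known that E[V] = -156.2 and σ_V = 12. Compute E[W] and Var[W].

From V = -2.4W - 29: E[V] = a·E[W] + b, so E[W] = (E[V] − b)/a = (-156.2 − (-29))/(-2.4) = 53.
Var[V] = 12² = 144.
Var[V] = a²·Var[W], so Var[W] = 144/(-2.4)² = 25.

E[W] = 53, Var[W] = 25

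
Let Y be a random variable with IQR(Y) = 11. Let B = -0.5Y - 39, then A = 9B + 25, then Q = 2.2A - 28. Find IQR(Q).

IQR(B) = |-0.5|·11 = 5.5.
IQR(A) = |9|·5.5 = 49.5.
IQR(Q) = |2.2|·49.5 = 108.9.

IQR(Q) = 108.9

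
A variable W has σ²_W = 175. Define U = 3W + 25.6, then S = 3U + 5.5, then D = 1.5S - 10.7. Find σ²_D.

σ²_U = 3²·175 = 1575.
σ²_S = 3²·1575 = 14175.
σ²_D = 1.5²·14175 = 31893.75.

σ²_D = 31893.75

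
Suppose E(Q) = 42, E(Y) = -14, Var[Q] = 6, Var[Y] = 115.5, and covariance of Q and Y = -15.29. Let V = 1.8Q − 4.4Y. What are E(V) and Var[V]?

E(V) = 137.2, Var[V] = 2497.7136

E(V) = 1.8·E(Q) + (-4.4)·E(Y) = 1.8·42 + (-4.4)·(-14) = 137.2.
Var[V] = a²·Var[Q] + b²·Var[Y] + 2ab·covariance of Q and Y with a = 1.8, b = -4.4.
= 1.8²·6 + (-4.4)²·115.5 + 2·1.8·(-4.4)·(-15.29)
= 19.44 + 2236.08 + 242.1936 = 2497.7136.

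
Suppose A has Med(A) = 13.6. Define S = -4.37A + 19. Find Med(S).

Med(S) = -40.432

A linear map preserves order up to sign, so Med(S) = a·Med(A) + b = (-4.37)·13.6 + 19 = -40.432.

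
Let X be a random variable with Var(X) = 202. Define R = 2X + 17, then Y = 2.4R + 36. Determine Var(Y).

Var(R) = 2²·202 = 808.
Var(Y) = 2.4²·808 = 4654.08.

Var(Y) = 4654.08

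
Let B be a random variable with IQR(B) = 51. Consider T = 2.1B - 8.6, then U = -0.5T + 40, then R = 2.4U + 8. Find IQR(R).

IQR(R) = 128.52

IQR(T) = |2.1|·51 = 107.1.
IQR(U) = |-0.5|·107.1 = 53.55.
IQR(R) = |2.4|·53.55 = 128.52.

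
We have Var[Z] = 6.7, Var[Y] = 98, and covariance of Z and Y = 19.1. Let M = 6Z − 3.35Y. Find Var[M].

Var[M] = 573.185

Var[M] = a²·Var[Z] + b²·Var[Y] + 2ab·covariance of Z and Y with a = 6, b = -3.35.
= 6²·6.7 + (-3.35)²·98 + 2·6·(-3.35)·19.1
= 241.2 + 1099.805 + (-767.82) = 573.185.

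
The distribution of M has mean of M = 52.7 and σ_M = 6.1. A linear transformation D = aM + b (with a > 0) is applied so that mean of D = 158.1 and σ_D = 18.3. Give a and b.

σ_D = a·σ_M (a > 0), so a = 18.3/6.1 = 3.
mean of D = a·mean of M + b, so b = 158.1 − 3·52.7 = 0.

a = 3, b = 0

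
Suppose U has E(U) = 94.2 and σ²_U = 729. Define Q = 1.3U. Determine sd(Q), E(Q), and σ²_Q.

sd(Q) = 35.1, E(Q) = 122.46, σ²_Q = 1232.01

Q = 1.3U is linear with a = 1.3, b = 0.
sd(U) = √729 = 27.
sd(Q) = |a|·sd(U) = |1.3|·27 = 35.1.
E(Q) = a·E(U) + b = 1.3·94.2 = 122.46.
σ²_Q = a²·σ²_U = 1.3²·729 = 1232.01.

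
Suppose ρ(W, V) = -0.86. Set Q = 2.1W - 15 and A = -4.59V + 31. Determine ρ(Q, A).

Linear rescalings preserve |correlation|; the slopes 2.1 and -4.59 have opposite signs, so the correlation flips sign: ρ(Q, A) = −ρ(W, V) = 0.86.

ρ(Q, A) = 0.86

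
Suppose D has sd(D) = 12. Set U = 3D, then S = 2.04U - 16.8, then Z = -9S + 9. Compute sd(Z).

sd(U) = |3|·12 = 36.
sd(S) = |2.04|·36 = 73.44.
sd(Z) = |-9|·73.44 = 660.96.

sd(Z) = 660.96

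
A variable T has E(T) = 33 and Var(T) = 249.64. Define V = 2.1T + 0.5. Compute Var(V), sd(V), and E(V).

Var(V) = 1100.9124, sd(V) = 33.18, E(V) = 69.8

V = 2.1T + 0.5 is linear with a = 2.1, b = 0.5.
Var(V) = a²·Var(T) = 2.1²·249.64 = 1100.9124 (the additive constant 0.5 does not affect variance).
sd(T) = √249.64 = 15.8.
sd(V) = |a|·sd(T) = |2.1|·15.8 = 33.18.
E(V) = a·E(T) + b = 2.1·33 + 0.5 = 69.8.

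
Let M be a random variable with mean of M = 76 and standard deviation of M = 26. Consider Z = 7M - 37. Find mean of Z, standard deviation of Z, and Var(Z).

Z = 7M - 37 is linear with a = 7, b = -37.
mean of Z = a·mean of M + b = 7·76 + (-37) = 495.
standard deviation of Z = |a|·standard deviation of M = |7|·26 = 182.
Var(M) = 26² = 676.
Var(Z) = a²·Var(M) = 7²·676 = 33124 (the additive constant -37 does not affect variance).

mean of Z = 495, standard deviation of Z = 182, Var(Z) = 33124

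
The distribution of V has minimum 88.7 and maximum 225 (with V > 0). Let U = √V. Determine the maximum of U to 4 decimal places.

√V is increasing on this domain, so max(U) comes from max(V) = 225: max(U) = √(225) = 15.

max(U) = 15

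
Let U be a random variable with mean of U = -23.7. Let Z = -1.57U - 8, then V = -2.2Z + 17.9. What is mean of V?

mean of V = -46.3598

mean of Z = (-1.57)·(-23.7) + (-8) = 29.209.
mean of V = (-2.2)·29.209 + 17.9 = -46.3598.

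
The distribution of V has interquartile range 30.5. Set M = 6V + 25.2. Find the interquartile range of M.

IQR(M) = 183

Under M = aV + b, IQR(M) = |a|·IQR(V) = |6|·30.5 = 183 (shifts cancel; spread scales by |a|).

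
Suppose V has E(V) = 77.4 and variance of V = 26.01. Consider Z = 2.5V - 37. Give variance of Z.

variance of Z = 162.5625

Z = 2.5V - 37 is linear with a = 2.5, b = -37.
variance of Z = a²·variance of V = 2.5²·26.01 = 162.5625 (the additive constant -37 does not affect variance).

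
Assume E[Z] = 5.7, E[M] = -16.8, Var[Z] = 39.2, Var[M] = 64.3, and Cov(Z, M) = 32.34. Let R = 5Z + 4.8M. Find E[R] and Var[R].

E[R] = -52.14, Var[R] = 4013.792

E[R] = 5·E[Z] + 4.8·E[M] = 5·5.7 + 4.8·(-16.8) = -52.14.
Var[R] = a²·Var[Z] + b²·Var[M] + 2ab·Cov(Z, M) with a = 5, b = 4.8.
= 5²·39.2 + 4.8²·64.3 + 2·5·4.8·32.34
= 980 + 1481.472 + 1552.32 = 4013.792.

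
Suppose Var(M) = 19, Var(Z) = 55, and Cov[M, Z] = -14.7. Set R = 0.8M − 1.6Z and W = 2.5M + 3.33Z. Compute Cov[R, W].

By bilinearity, Cov[R, W] = ac·Var(M) + bd·Var(Z) + (ad+bc)·Cov[M, Z], with a=0.8, b=-1.6, c=2.5, d=3.33.
ac·Var(M) = 0.8·2.5·19 = 38
bd·Var(Z) = (-1.6)·3.33·55 = -293.04
(ad+bc)·Cov[M, Z] = (-1.336)·(-14.7) = 19.6392
Cov[R, W] = 38 + (-293.04) + 19.6392 = -235.4008.

Cov[R, W] = -235.4008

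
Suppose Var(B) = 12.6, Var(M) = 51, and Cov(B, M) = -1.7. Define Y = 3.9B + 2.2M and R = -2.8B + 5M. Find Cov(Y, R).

Cov(Y, R) = 400.73

By bilinearity, Cov(Y, R) = ac·Var(B) + bd·Var(M) + (ad+bc)·Cov(B, M), with a=3.9, b=2.2, c=-2.8, d=5.
ac·Var(B) = 3.9·(-2.8)·12.6 = -137.592
bd·Var(M) = 2.2·5·51 = 561
(ad+bc)·Cov(B, M) = (13.34)·(-1.7) = -22.678
Cov(Y, R) = -137.592 + 561 + (-22.678) = 400.73.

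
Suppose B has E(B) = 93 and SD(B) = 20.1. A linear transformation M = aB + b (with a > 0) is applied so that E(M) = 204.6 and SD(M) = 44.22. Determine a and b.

a = 2.2, b = 0

SD(M) = a·SD(B) (a > 0), so a = 44.22/20.1 = 2.2.
E(M) = a·E(B) + b, so b = 204.6 − 2.2·93 = 0.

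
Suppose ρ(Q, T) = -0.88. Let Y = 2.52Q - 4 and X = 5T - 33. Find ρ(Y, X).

Linear rescalings preserve correlation up to sign; here the slopes 2.52 and 5 have the same sign, so ρ(Y, X) = ρ(Q, T) = -0.88.

ρ(Y, X) = -0.88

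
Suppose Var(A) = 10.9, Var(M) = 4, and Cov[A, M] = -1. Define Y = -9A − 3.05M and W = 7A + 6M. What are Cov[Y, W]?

Cov[Y, W] = -684.55

By bilinearity, Cov[Y, W] = ac·Var(A) + bd·Var(M) + (ad+bc)·Cov[A, M], with a=-9, b=-3.05, c=7, d=6.
ac·Var(A) = (-9)·7·10.9 = -686.7
bd·Var(M) = (-3.05)·6·4 = -73.2
(ad+bc)·Cov[A, M] = (-75.35)·(-1) = 75.35
Cov[Y, W] = -686.7 + (-73.2) + 75.35 = -684.55.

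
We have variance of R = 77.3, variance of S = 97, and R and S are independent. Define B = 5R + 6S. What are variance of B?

variance of B = a²·variance of R + b²·variance of S + 2ab·covariance of R and S with a = 5, b = 6.
Independence gives covariance of R and S = 0.
= 5²·77.3 + 6²·97 + 2·5·6·0
= 1932.5 + 3492 + 0 = 5424.5.

variance of B = 5424.5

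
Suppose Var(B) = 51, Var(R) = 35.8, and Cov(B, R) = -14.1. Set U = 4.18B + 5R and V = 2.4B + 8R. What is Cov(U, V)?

Cov(U, V) = 1302.928

By bilinearity, Cov(U, V) = ac·Var(B) + bd·Var(R) + (ad+bc)·Cov(B, R), with a=4.18, b=5, c=2.4, d=8.
ac·Var(B) = 4.18·2.4·51 = 511.632
bd·Var(R) = 5·8·35.8 = 1432
(ad+bc)·Cov(B, R) = (45.44)·(-14.1) = -640.704
Cov(U, V) = 511.632 + 1432 + (-640.704) = 1302.928.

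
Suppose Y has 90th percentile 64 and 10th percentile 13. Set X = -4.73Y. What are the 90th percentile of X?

Since a = -4.73 < 0 the transformation is decreasing, reversing order: the 90th percentile of X corresponds to the 10th percentile of Y.
So P_{90}(X) = a·P_{10}(Y) + b = (-4.73)·13 = -61.49.

90th percentile of X = -61.49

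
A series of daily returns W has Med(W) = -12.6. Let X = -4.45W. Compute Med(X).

Med(X) = 56.07

A linear map preserves order up to sign, so Med(X) = a·Med(W) + b = (-4.45)·(-12.6) = 56.07.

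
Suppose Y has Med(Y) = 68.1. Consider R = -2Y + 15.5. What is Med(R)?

A linear map preserves order up to sign, so Med(R) = a·Med(Y) + b = (-2)·68.1 + 15.5 = -120.7.

Med(R) = -120.7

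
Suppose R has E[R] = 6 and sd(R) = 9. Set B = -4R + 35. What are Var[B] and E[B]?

Var[B] = 1296, E[B] = 11

B = -4R + 35 is linear with a = -4, b = 35.
Var[R] = 9² = 81.
Var[B] = a²·Var[R] = (-4)²·81 = 1296 (the additive constant 35 does not affect variance).
E[B] = a·E[R] + b = (-4)·6 + 35 = 11.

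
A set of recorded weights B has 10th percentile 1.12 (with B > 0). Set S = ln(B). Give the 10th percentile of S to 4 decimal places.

10th percentile of S = 0.1133

ln(B) is increasing, so P_{10}(S) = g(P_{10}(B)) ≈ 0.1133.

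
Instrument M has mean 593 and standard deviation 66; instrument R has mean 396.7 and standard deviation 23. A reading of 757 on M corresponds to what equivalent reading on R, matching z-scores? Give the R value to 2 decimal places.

z = (757 − 593)/66 ≈ 2.4848.
R = 396.7 + z·23 = 396.7 + (757 − 593)·23/66 ≈ 453.85.

R = 453.85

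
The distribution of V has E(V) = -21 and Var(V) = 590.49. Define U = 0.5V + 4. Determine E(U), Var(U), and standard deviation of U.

E(U) = -6.5, Var(U) = 147.6225, standard deviation of U = 12.15

U = 0.5V + 4 is linear with a = 0.5, b = 4.
E(U) = a·E(V) + b = 0.5·(-21) + 4 = -6.5.
Var(U) = a²·Var(V) = 0.5²·590.49 = 147.6225 (the additive constant 4 does not affect variance).
standard deviation of V = √590.49 = 24.3.
standard deviation of U = |a|·standard deviation of V = |0.5|·24.3 = 12.15.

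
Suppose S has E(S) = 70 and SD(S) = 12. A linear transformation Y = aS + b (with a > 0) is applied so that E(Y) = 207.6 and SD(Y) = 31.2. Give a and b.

SD(Y) = a·SD(S) (a > 0), so a = 31.2/12 = 2.6.
E(Y) = a·E(S) + b, so b = 207.6 − 2.6·70 = 25.6.

a = 2.6, b = 25.6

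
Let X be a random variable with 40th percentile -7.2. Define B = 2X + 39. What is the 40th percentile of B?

40th percentile of B = 24.6

Since a = 2 > 0 the transformation is increasing, so the 40th percentile of B = a·(P_{40} of X) + b = 2·(-7.2) + 39 = 24.6.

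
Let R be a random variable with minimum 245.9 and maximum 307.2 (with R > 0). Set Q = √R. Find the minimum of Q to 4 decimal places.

√R is increasing on this domain, so min(Q) comes from min(R) = 245.9: min(Q) = √(245.9) ≈ 15.6812.

min(Q) = 15.6812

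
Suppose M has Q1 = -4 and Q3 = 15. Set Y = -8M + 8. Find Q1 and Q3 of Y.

a = -8 < 0 reverses order: Q1(Y) comes from Q3(M), Q3(Y) from Q1(M).
Q1(Y) = (-8)·15 + 8 = -112; Q3(Y) = (-8)·(-4) + 8 = 40.

Q1(Y) = -112, Q3(Y) = 40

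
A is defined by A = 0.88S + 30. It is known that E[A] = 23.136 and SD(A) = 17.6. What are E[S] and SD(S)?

From A = 0.88S + 30: E[A] = a·E[S] + b, so E[S] = (E[A] − b)/a = (23.136 − 30)/0.88 = -7.8.
SD(A) = |a|·SD(S), so SD(S) = 17.6/|0.88| = 20.

E[S] = -7.8, SD(S) = 20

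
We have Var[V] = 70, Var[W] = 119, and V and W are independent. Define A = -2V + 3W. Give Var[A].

Var[A] = 1351

Var[A] = a²·Var[V] + b²·Var[W] + 2ab·covariance of V and W with a = -2, b = 3.
Independence gives covariance of V and W = 0.
= (-2)²·70 + 3²·119 + 2·(-2)·3·0
= 280 + 1071 + 0 = 1351.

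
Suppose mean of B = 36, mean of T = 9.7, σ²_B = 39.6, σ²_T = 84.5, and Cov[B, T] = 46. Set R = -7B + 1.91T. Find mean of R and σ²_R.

mean of R = -233.473, σ²_R = 1018.62445

mean of R = (-7)·mean of B + 1.91·mean of T = (-7)·36 + 1.91·9.7 = -233.473.
σ²_R = a²·σ²_B + b²·σ²_T + 2ab·Cov[B, T] with a = -7, b = 1.91.
= (-7)²·39.6 + 1.91²·84.5 + 2·(-7)·1.91·46
= 1940.4 + 308.26445 + (-1230.04) = 1018.62445.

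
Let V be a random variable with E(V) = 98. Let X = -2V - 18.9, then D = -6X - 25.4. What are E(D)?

E(X) = (-2)·98 + (-18.9) = -214.9.
E(D) = (-6)·(-214.9) + (-25.4) = 1264.

E(D) = 1264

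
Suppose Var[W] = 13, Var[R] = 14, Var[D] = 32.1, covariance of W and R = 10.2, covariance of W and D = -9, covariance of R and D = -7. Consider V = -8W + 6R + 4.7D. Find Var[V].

Var[V] = a²·Var[W] + b²·Var[R] + c²·Var[D] + 2ab·covariance of W and R + 2ac·covariance of W and D + 2bc·covariance of R and D, with a = -8, b = 6, c = 4.7.
= 832 + 504 + 709.089 + (-979.2) + 676.8 + (-394.8)
= 1347.889.

Var[V] = 1347.889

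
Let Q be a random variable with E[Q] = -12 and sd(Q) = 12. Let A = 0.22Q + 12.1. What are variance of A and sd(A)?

variance of A = 6.9696, sd(A) = 2.64

A = 0.22Q + 12.1 is linear with a = 0.22, b = 12.1.
variance of Q = 12² = 144.
variance of A = a²·variance of Q = 0.22²·144 = 6.9696 (the additive constant 12.1 does not affect variance).
sd(A) = |a|·sd(Q) = |0.22|·12 = 2.64.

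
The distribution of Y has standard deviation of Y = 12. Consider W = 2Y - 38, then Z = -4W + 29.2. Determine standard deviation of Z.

standard deviation of W = |2|·12 = 24.
standard deviation of Z = |-4|·24 = 96.

standard deviation of Z = 96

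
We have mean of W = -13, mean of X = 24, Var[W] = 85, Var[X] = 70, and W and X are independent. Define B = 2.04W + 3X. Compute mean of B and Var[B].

mean of B = 45.48, Var[B] = 983.736

mean of B = 2.04·mean of W + 3·mean of X = 2.04·(-13) + 3·24 = 45.48.
Var[B] = a²·Var[W] + b²·Var[X] + 2ab·Cov(W, X) with a = 2.04, b = 3.
Independence gives Cov(W, X) = 0.
= 2.04²·85 + 3²·70 + 2·2.04·3·0
= 353.736 + 630 + 0 = 983.736.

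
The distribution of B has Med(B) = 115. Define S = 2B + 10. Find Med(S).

Med(S) = 240

A linear map preserves order up to sign, so Med(S) = a·Med(B) + b = 2·115 + 10 = 240.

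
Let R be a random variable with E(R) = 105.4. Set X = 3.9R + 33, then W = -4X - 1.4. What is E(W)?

E(X) = 3.9·105.4 + 33 = 444.06.
E(W) = (-4)·444.06 + (-1.4) = -1777.64.

E(W) = -1777.64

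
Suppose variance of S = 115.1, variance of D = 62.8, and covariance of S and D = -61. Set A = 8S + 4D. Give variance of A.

variance of A = a²·variance of S + b²·variance of D + 2ab·covariance of S and D with a = 8, b = 4.
= 8²·115.1 + 4²·62.8 + 2·8·4·(-61)
= 7366.4 + 1004.8 + (-3904) = 4467.2.

variance of A = 4467.2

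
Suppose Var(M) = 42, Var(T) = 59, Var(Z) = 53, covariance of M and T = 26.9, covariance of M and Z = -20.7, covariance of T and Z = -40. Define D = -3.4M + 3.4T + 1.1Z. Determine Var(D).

Var(D) = a²·Var(M) + b²·Var(T) + c²·Var(Z) + 2ab·covariance of M and T + 2ac·covariance of M and Z + 2bc·covariance of T and Z, with a = -3.4, b = 3.4, c = 1.1.
= 485.52 + 682.04 + 64.13 + (-621.928) + 154.836 + (-299.2)
= 465.398.

Var(D) = 465.398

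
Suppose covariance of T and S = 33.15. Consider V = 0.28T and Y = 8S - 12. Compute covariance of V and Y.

covariance of V and Y = a·c·covariance of T and S = 0.28·8·33.15 = 74.256. Additive constants drop out.

covariance of V and Y = 74.256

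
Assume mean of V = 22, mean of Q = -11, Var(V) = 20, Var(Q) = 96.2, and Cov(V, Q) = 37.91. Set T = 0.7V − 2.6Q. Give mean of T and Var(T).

mean of T = 44, Var(T) = 522.1196

mean of T = 0.7·mean of V + (-2.6)·mean of Q = 0.7·22 + (-2.6)·(-11) = 44.
Var(T) = a²·Var(V) + b²·Var(Q) + 2ab·Cov(V, Q) with a = 0.7, b = -2.6.
= 0.7²·20 + (-2.6)²·96.2 + 2·0.7·(-2.6)·37.91
= 9.8 + 650.312 + (-137.9924) = 522.1196.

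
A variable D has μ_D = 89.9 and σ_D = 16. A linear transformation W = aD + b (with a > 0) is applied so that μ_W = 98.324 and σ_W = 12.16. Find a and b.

a = 0.76, b = 30

σ_W = a·σ_D (a > 0), so a = 12.16/16 = 0.76.
μ_W = a·μ_D + b, so b = 98.324 − 0.76·89.9 = 30.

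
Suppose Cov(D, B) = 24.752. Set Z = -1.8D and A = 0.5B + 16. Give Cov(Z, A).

Cov(Z, A) = a·c·Cov(D, B) = (-1.8)·0.5·24.752 = -22.2768. Additive constants drop out.

Cov(Z, A) = -22.2768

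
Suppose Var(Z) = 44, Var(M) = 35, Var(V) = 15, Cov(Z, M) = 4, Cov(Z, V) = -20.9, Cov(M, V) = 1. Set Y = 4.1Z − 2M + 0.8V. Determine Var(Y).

Var(Y) = a²·Var(Z) + b²·Var(M) + c²·Var(V) + 2ab·Cov(Z, M) + 2ac·Cov(Z, V) + 2bc·Cov(M, V), with a = 4.1, b = -2, c = 0.8.
= 739.64 + 140 + 9.6 + (-65.6) + (-137.104) + (-3.2)
= 683.336.

Var(Y) = 683.336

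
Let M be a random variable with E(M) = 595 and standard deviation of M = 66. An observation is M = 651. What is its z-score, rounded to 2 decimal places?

z = 0.85

z = (M − E(M)) / standard deviation of M = (651 − 595) / 66 ≈ 0.85.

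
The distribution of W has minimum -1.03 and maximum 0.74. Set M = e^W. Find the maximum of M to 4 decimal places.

max(M) = 2.0959

e^W is increasing on this domain, so max(M) comes from max(W) = 0.74: max(M) = exp(0.74) ≈ 2.0959.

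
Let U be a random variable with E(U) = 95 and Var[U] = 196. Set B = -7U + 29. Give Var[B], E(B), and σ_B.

Var[B] = 9604, E(B) = -636, σ_B = 98

B = -7U + 29 is linear with a = -7, b = 29.
Var[B] = a²·Var[U] = (-7)²·196 = 9604 (the additive constant 29 does not affect variance).
E(B) = a·E(U) + b = (-7)·95 + 29 = -636.
σ_U = √196 = 14.
σ_B = |a|·σ_U = |-7|·14 = 98.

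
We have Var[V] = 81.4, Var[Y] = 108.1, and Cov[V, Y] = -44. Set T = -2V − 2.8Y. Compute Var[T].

Var[T] = a²·Var[V] + b²·Var[Y] + 2ab·Cov[V, Y] with a = -2, b = -2.8.
= (-2)²·81.4 + (-2.8)²·108.1 + 2·(-2)·(-2.8)·(-44)
= 325.6 + 847.504 + (-492.8) = 680.304.

Var[T] = 680.304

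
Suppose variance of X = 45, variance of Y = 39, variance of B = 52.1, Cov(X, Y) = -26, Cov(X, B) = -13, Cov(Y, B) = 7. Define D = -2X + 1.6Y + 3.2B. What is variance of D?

variance of D = 1217.824

variance of D = a²·variance of X + b²·variance of Y + c²·variance of B + 2ab·Cov(X, Y) + 2ac·Cov(X, B) + 2bc·Cov(Y, B), with a = -2, b = 1.6, c = 3.2.
= 180 + 99.84 + 533.504 + 166.4 + 166.4 + 71.68
= 1217.824.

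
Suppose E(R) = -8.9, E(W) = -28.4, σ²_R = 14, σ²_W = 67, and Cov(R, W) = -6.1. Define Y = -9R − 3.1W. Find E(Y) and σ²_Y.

E(Y) = 168.14, σ²_Y = 1437.49

E(Y) = (-9)·E(R) + (-3.1)·E(W) = (-9)·(-8.9) + (-3.1)·(-28.4) = 168.14.
σ²_Y = a²·σ²_R + b²·σ²_W + 2ab·Cov(R, W) with a = -9, b = -3.1.
= (-9)²·14 + (-3.1)²·67 + 2·(-9)·(-3.1)·(-6.1)
= 1134 + 643.87 + (-340.38) = 1437.49.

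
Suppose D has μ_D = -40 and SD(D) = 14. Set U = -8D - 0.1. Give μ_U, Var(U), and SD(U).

U = -8D - 0.1 is linear with a = -8, b = -0.1.
μ_U = a·μ_D + b = (-8)·(-40) + (-0.1) = 319.9.
Var(D) = 14² = 196.
Var(U) = a²·Var(D) = (-8)²·196 = 12544 (the additive constant -0.1 does not affect variance).
SD(U) = |a|·SD(D) = |-8|·14 = 112.

μ_U = 319.9, Var(U) = 12544, SD(U) = 112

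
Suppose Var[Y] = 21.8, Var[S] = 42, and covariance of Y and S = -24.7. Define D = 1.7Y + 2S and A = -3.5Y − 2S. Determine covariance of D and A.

By bilinearity, covariance of D and A = ac·Var[Y] + bd·Var[S] + (ad+bc)·covariance of Y and S, with a=1.7, b=2, c=-3.5, d=-2.
ac·Var[Y] = 1.7·(-3.5)·21.8 = -129.71
bd·Var[S] = 2·(-2)·42 = -168
(ad+bc)·covariance of Y and S = (-10.4)·(-24.7) = 256.88
covariance of D and A = -129.71 + (-168) + 256.88 = -40.83.

covariance of D and A = -40.83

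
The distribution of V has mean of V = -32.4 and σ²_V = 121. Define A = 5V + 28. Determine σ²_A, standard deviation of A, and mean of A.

A = 5V + 28 is linear with a = 5, b = 28.
σ²_A = a²·σ²_V = 5²·121 = 3025 (the additive constant 28 does not affect variance).
standard deviation of V = √121 = 11.
standard deviation of A = |a|·standard deviation of V = |5|·11 = 55.
mean of A = a·mean of V + b = 5·(-32.4) + 28 = -134.

σ²_A = 3025, standard deviation of A = 55, mean of A = -134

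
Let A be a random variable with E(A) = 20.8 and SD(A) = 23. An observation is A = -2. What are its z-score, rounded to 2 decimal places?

z = -0.99

z = (A − E(A)) / SD(A) = (-2 − 20.8) / 23 ≈ -0.99.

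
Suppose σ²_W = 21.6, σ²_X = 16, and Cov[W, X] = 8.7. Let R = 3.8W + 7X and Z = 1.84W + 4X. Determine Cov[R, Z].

Cov[R, Z] = 843.3232

By bilinearity, Cov[R, Z] = ac·σ²_W + bd·σ²_X + (ad+bc)·Cov[W, X], with a=3.8, b=7, c=1.84, d=4.
ac·σ²_W = 3.8·1.84·21.6 = 151.0272
bd·σ²_X = 7·4·16 = 448
(ad+bc)·Cov[W, X] = (28.08)·8.7 = 244.296
Cov[R, Z] = 151.0272 + 448 + 244.296 = 843.3232.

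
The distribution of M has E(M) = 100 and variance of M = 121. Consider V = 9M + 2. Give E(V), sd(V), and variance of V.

V = 9M + 2 is linear with a = 9, b = 2.
E(V) = a·E(M) + b = 9·100 + 2 = 902.
sd(M) = √121 = 11.
sd(V) = |a|·sd(M) = |9|·11 = 99.
variance of V = a²·variance of M = 9²·121 = 9801 (the additive constant 2 does not affect variance).

E(V) = 902, sd(V) = 99, variance of V = 9801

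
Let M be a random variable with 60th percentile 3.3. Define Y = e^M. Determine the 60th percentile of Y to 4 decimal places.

e^M is increasing, so P_{60}(Y) = g(P_{60}(M)) ≈ 27.1126.

60th percentile of Y = 27.1126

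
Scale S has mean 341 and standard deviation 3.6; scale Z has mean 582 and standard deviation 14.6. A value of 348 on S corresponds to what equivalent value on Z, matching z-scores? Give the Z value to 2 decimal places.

z = (348 − 341)/3.6 ≈ 1.9444.
Z = 582 + z·14.6 = 582 + (348 − 341)·14.6/3.6 ≈ 610.39.

Z = 610.39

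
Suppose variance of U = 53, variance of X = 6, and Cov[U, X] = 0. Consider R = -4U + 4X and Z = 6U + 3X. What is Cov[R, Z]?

By bilinearity, Cov[R, Z] = ac·variance of U + bd·variance of X + (ad+bc)·Cov[U, X], with a=-4, b=4, c=6, d=3.
ac·variance of U = (-4)·6·53 = -1272
bd·variance of X = 4·3·6 = 72
(ad+bc)·Cov[U, X] = (12)·0 = 0
Cov[R, Z] = -1272 + 72 + 0 = -1200.

Cov[R, Z] = -1200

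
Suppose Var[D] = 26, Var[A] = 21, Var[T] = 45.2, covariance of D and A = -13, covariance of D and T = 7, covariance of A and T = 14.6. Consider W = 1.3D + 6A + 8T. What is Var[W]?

Var[W] = 5037.14

Var[W] = a²·Var[D] + b²·Var[A] + c²·Var[T] + 2ab·covariance of D and A + 2ac·covariance of D and T + 2bc·covariance of A and T, with a = 1.3, b = 6, c = 8.
= 43.94 + 756 + 2892.8 + (-202.8) + 145.6 + 1401.6
= 5037.14.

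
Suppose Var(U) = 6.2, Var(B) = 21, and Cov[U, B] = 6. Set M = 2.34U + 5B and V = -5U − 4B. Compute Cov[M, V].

Cov[M, V] = -698.7

By bilinearity, Cov[M, V] = ac·Var(U) + bd·Var(B) + (ad+bc)·Cov[U, B], with a=2.34, b=5, c=-5, d=-4.
ac·Var(U) = 2.34·(-5)·6.2 = -72.54
bd·Var(B) = 5·(-4)·21 = -420
(ad+bc)·Cov[U, B] = (-34.36)·6 = -206.16
Cov[M, V] = -72.54 + (-420) + (-206.16) = -698.7.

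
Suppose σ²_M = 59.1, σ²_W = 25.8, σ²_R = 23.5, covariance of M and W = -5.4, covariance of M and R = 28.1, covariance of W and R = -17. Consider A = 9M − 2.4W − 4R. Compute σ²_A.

σ²_A = 3195.388

σ²_A = a²·σ²_M + b²·σ²_W + c²·σ²_R + 2ab·covariance of M and W + 2ac·covariance of M and R + 2bc·covariance of W and R, with a = 9, b = -2.4, c = -4.
= 4787.1 + 148.608 + 376 + 233.28 + (-2023.2) + (-326.4)
= 3195.388.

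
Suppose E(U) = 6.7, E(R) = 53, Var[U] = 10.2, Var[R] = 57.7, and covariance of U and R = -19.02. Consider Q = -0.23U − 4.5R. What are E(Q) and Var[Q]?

E(Q) = (-0.23)·E(U) + (-4.5)·E(R) = (-0.23)·6.7 + (-4.5)·53 = -240.041.
Var[Q] = a²·Var[U] + b²·Var[R] + 2ab·covariance of U and R with a = -0.23, b = -4.5.
= (-0.23)²·10.2 + (-4.5)²·57.7 + 2·(-0.23)·(-4.5)·(-19.02)
= 0.53958 + 1168.425 + (-39.3714) = 1129.59318.

E(Q) = -240.041, Var[Q] = 1129.59318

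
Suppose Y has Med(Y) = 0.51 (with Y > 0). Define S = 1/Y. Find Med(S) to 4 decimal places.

1/Y is monotone on this domain, so Med(S) = 1/(0.51) ≈ 1.9608.

Med(S) = 1.9608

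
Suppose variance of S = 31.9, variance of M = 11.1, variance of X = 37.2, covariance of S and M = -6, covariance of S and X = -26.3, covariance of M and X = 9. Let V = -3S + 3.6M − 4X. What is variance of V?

variance of V = a²·variance of S + b²·variance of M + c²·variance of X + 2ab·covariance of S and M + 2ac·covariance of S and X + 2bc·covariance of M and X, with a = -3, b = 3.6, c = -4.
= 287.1 + 143.856 + 595.2 + 129.6 + (-631.2) + (-259.2)
= 265.356.

variance of V = 265.356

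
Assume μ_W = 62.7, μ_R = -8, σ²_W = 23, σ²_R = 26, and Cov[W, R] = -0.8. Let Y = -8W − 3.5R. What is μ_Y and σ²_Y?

μ_Y = -473.6, σ²_Y = 1745.7

μ_Y = (-8)·μ_W + (-3.5)·μ_R = (-8)·62.7 + (-3.5)·(-8) = -473.6.
σ²_Y = a²·σ²_W + b²·σ²_R + 2ab·Cov[W, R] with a = -8, b = -3.5.
= (-8)²·23 + (-3.5)²·26 + 2·(-8)·(-3.5)·(-0.8)
= 1472 + 318.5 + (-44.8) = 1745.7.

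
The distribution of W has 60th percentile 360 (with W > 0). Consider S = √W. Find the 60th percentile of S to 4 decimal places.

60th percentile of S = 18.9737

√W is increasing, so P_{60}(S) = g(P_{60}(W)) ≈ 18.9737.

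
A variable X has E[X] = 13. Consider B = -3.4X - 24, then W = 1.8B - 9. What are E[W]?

E[B] = (-3.4)·13 + (-24) = -68.2.
E[W] = 1.8·(-68.2) + (-9) = -131.76.

E[W] = -131.76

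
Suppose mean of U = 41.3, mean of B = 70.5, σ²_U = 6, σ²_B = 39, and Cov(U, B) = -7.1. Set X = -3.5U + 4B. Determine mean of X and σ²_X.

mean of X = (-3.5)·mean of U + 4·mean of B = (-3.5)·41.3 + 4·70.5 = 137.45.
σ²_X = a²·σ²_U + b²·σ²_B + 2ab·Cov(U, B) with a = -3.5, b = 4.
= (-3.5)²·6 + 4²·39 + 2·(-3.5)·4·(-7.1)
= 73.5 + 624 + 198.8 = 896.3.

mean of X = 137.45, σ²_X = 896.3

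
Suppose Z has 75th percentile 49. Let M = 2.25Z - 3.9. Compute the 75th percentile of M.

Since a = 2.25 > 0 the transformation is increasing, so the 75th percentile of M = a·(P_{75} of Z) + b = 2.25·49 + (-3.9) = 106.35.

75th percentile of M = 106.35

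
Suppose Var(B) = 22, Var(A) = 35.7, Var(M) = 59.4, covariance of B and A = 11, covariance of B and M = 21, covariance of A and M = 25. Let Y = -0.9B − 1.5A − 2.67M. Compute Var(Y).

Var(Y) = a²·Var(B) + b²·Var(A) + c²·Var(M) + 2ab·covariance of B and A + 2ac·covariance of B and M + 2bc·covariance of A and M, with a = -0.9, b = -1.5, c = -2.67.
= 17.82 + 80.325 + 423.45666 + 29.7 + 100.926 + 200.25
= 852.47766.

Var(Y) = 852.47766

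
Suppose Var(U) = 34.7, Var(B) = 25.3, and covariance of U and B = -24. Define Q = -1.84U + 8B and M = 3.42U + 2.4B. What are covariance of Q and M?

covariance of Q and M = -283.25616

By bilinearity, covariance of Q and M = ac·Var(U) + bd·Var(B) + (ad+bc)·covariance of U and B, with a=-1.84, b=8, c=3.42, d=2.4.
ac·Var(U) = (-1.84)·3.42·34.7 = -218.36016
bd·Var(B) = 8·2.4·25.3 = 485.76
(ad+bc)·covariance of U and B = (22.944)·(-24) = -550.656
covariance of Q and M = -218.36016 + 485.76 + (-550.656) = -283.25616.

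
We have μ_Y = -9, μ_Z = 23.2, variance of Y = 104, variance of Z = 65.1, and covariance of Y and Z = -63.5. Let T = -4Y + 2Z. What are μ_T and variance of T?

μ_T = (-4)·μ_Y + 2·μ_Z = (-4)·(-9) + 2·23.2 = 82.4.
variance of T = a²·variance of Y + b²·variance of Z + 2ab·covariance of Y and Z with a = -4, b = 2.
= (-4)²·104 + 2²·65.1 + 2·(-4)·2·(-63.5)
= 1664 + 260.4 + 1016 = 2940.4.

μ_T = 82.4, variance of T = 2940.4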